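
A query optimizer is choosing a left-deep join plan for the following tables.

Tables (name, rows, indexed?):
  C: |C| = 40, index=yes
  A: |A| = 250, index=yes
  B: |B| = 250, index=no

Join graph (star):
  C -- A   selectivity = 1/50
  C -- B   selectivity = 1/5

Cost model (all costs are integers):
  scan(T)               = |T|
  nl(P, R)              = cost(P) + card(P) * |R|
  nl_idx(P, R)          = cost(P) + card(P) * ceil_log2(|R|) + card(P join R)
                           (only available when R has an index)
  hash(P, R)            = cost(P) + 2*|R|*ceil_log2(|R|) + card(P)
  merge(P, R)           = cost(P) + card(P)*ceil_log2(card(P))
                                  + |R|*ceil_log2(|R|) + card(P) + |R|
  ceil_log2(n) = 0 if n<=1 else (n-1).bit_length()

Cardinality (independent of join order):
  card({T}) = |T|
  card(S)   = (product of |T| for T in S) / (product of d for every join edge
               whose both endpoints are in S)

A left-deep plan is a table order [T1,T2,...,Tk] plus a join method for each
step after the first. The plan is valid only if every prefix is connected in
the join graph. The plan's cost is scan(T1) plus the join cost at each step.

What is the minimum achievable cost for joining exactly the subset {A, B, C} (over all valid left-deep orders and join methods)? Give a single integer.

Selinger DP over subsets of {A,B,C}:
  {C}: scan cost=40, card=40
  {A}: scan cost=250, card=250
  {B}: scan cost=250, card=250
  {AC}: card=200; try (A,nl_idx)→560, (C,hash)→980, (C,nl_idx)→1950, (A,merge)→2570, (C,merge)→2780, (A,hash)→4080 …(+2); best=560 via (A,nl_idx)
  {BC}: card=2000; try (C,hash)→980, (B,merge)→2570, (C,merge)→2780, (C,nl_idx)→3750, (B,hash)→4080, (B,nl)→10040 …(+1); best=980 via (C,hash)
  {ABC}: card=10000; try (B,merge)→4610, (B,hash)→4760, (A,hash)→6980, (A,nl_idx)→26980, (A,merge)→27230, (B,nl)→50560 …(+1); best=4610 via (B,merge)

4610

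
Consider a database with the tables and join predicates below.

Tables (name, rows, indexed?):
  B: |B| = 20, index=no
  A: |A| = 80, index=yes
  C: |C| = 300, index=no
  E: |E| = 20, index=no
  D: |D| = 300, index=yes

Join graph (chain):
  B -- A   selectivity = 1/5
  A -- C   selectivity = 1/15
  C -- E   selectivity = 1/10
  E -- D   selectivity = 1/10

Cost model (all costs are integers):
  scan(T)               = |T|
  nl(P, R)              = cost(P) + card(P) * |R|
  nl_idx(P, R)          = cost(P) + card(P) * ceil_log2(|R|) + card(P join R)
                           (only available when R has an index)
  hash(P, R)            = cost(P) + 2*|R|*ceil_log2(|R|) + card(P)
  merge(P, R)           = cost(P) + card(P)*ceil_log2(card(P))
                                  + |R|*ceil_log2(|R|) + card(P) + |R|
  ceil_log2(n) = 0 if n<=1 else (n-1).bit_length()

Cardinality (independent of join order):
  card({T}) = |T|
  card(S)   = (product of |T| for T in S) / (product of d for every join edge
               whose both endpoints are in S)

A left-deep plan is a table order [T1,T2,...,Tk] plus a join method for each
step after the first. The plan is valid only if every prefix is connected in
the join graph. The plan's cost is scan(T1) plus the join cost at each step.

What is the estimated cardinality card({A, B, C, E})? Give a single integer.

Tables in S: A(80), B(20), C(300), E(20)
Edges inside S: B-A(d=5), A-C(d=15), C-E(d=10)
numerator = 80 * 20 * 300 * 20 = 9600000
denominator = 5 * 15 * 10 = 750
card(S) = 9600000 / 750 = 12800

12800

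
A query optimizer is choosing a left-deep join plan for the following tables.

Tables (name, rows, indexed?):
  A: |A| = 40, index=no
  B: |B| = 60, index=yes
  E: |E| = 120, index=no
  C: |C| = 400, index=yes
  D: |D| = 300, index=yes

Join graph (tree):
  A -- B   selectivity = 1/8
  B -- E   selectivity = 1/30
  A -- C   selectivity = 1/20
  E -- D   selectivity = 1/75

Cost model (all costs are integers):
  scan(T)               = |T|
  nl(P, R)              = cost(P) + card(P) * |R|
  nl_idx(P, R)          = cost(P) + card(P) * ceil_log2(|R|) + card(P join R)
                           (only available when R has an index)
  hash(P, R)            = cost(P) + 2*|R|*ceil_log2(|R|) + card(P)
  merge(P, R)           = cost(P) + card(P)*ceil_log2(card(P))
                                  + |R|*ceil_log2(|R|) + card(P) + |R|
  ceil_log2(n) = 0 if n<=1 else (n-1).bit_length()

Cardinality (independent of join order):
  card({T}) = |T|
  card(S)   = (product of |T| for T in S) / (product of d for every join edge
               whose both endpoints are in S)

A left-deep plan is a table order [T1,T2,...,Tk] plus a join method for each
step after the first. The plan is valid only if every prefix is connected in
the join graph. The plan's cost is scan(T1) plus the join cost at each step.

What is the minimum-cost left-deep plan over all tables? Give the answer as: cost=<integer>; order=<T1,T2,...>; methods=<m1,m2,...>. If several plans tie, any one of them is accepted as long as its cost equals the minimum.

cost=16320; order=E,D,B,A,C; methods=nl_idx,hash,hash,hash

Selinger DP (subsets sized 1..n):
  {A}: scan cost=40, card=40
  {B}: scan cost=60, card=60
  {E}: scan cost=120, card=120
  {C}: scan cost=400, card=400
  {D}: scan cost=300, card=300
  {AB}: card=300; try (B,nl_idx)→580, (A,hash)→600, (B,merge)→740, (A,merge)→760, (B,hash)→800, (B,nl)→2440 …(+1); best=580 via (B,nl_idx)
  {AC}: card=800; try (C,nl_idx)→1200, (A,hash)→1280, (C,merge)→4320, (A,merge)→4680, (C,hash)→7280, (C,nl)→16040 …(+1); best=1200 via (C,nl_idx)
  {BE}: card=240; try (B,hash)→960, (B,nl_idx)→1080, (E,merge)→1440, (B,merge)→1500, (E,hash)→1800, (E,nl)→7260 …(+1); best=960 via (B,hash)
  {DE}: card=480; try (D,nl_idx)→1680, (E,hash)→2280, (D,merge)→4080, (E,merge)→4260, (D,hash)→5640, (D,nl)→36120 …(+1); best=1680 via (D,nl_idx)
  {ABE}: card=1200; try (A,hash)→1680, (E,hash)→2560, (A,merge)→3400, (E,merge)→4540, (A,nl)→10560, (E,nl)→36580; best=1680 via (A,hash)
  {ABC}: card=6000; try (B,hash)→2720, (C,merge)→7580, (C,hash)→8080, (C,nl_idx)→9280, (B,merge)→10420, (B,nl_idx)→12000 …(+2); best=2720 via (B,hash)
  {BDE}: card=960; try (B,hash)→2880, (D,nl_idx)→4080, (B,nl_idx)→5520, (D,merge)→6120, (D,hash)→6600, (B,merge)→6900 …(+2); best=2880 via (B,hash)
  {ABCE}: card=24000; try (C,hash)→10080, (E,hash)→10400, (C,merge)→20080, (C,nl_idx)→36480, (E,merge)→87680, (C,nl)→481680 …(+1); best=10080 via (C,hash)
  {ABDE}: card=4800; try (A,hash)→4320, (D,hash)→8280, (A,merge)→13720, (D,nl_idx)→17280, (D,merge)→19080, (A,nl)→41280 …(+1); best=4320 via (A,hash)
  {ABCDE}: card=96000; try (C,hash)→16320, (D,hash)→39480, (C,merge)→75520, (C,nl_idx)→143520, (D,nl_idx)→322080, (D,merge)→397080 …(+2); best=16320 via (C,hash)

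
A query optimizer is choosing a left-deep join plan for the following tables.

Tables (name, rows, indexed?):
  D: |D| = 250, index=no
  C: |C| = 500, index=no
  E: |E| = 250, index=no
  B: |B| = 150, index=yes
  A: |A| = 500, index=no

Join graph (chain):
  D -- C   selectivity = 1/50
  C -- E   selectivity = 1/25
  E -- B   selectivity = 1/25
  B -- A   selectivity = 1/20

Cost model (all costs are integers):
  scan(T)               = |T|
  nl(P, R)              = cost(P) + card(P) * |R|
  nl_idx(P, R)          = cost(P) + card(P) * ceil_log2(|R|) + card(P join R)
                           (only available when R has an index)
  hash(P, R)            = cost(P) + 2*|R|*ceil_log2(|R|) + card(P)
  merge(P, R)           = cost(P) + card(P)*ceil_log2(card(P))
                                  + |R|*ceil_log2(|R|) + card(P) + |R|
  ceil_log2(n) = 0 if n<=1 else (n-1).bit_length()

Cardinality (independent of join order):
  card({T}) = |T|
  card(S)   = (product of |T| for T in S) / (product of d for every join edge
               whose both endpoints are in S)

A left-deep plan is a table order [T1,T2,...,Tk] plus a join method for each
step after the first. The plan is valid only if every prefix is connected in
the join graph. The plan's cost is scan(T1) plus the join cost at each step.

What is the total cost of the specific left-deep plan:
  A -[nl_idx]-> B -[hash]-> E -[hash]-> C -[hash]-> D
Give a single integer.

step 1: scan A: cost=500, card=500
step 2: join B via nl_idx
    card(P join B) = 500*150/(20) = 3750
    cost = 500 + 500*8 + 3750 = 8250
step 3: join E via hash
    card(P join E) = 3750*250/(25) = 37500
    cost = 8250 + 2*250*8 + 3750 = 16000
step 4: join C via hash
    card(P join C) = 37500*500/(25) = 750000
    cost = 16000 + 2*500*9 + 37500 = 62500
step 5: join D via hash
    card(P join D) = 750000*250/(50) = 3750000
    cost = 62500 + 2*250*8 + 750000 = 816500

816500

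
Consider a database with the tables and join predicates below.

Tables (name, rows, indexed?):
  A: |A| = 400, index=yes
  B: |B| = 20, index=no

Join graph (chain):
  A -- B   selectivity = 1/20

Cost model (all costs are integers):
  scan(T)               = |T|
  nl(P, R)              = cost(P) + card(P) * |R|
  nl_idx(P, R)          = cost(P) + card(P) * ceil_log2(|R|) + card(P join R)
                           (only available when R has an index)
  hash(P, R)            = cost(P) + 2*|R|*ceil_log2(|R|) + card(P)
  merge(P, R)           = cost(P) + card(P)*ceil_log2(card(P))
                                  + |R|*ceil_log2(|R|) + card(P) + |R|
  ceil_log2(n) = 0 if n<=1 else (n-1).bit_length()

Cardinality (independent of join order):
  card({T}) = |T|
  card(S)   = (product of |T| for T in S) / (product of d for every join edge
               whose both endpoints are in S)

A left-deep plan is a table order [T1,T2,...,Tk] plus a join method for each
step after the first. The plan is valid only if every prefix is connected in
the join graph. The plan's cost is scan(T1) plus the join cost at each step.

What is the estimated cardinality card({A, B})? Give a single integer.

Tables in S: A(400), B(20)
Edges inside S: A-B(d=20)
numerator = 400 * 20 = 8000
denominator = 20 = 20
card(S) = 8000 / 20 = 400

400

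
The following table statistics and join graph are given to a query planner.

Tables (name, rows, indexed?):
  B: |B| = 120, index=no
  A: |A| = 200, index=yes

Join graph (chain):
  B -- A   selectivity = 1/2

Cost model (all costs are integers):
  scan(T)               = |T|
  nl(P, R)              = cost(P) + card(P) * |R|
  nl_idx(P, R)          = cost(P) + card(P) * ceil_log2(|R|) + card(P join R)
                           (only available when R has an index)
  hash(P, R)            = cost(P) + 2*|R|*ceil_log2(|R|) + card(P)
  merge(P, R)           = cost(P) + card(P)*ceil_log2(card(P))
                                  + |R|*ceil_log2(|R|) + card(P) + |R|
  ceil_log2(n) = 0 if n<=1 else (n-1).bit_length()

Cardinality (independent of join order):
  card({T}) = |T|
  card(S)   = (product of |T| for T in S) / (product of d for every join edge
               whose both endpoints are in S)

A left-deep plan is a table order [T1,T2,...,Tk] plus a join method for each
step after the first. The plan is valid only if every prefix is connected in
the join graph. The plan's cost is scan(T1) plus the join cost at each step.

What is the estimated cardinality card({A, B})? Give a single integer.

12000

Tables in S: A(200), B(120)
Edges inside S: B-A(d=2)
numerator = 200 * 120 = 24000
denominator = 2 = 2
card(S) = 24000 / 2 = 12000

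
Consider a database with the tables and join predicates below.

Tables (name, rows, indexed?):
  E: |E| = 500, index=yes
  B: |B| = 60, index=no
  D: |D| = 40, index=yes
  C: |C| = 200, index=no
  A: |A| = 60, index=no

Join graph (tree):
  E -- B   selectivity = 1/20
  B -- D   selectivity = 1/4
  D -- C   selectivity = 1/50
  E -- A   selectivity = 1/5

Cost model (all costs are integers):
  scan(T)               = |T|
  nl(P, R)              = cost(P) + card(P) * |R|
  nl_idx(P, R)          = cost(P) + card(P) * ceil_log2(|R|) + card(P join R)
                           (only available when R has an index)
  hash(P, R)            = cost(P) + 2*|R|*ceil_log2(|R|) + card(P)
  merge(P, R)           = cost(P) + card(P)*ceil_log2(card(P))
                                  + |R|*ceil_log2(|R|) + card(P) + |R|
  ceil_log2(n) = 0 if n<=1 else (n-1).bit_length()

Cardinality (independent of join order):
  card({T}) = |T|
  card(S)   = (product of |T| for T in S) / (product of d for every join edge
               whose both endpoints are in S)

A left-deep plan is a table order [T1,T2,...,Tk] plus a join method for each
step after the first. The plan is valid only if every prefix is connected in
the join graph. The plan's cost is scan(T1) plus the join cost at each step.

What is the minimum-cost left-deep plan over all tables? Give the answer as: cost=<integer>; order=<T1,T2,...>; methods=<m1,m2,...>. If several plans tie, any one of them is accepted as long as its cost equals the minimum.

Selinger DP (subsets sized 1..n):
  {E}: scan cost=500, card=500
  {B}: scan cost=60, card=60
  {D}: scan cost=40, card=40
  {C}: scan cost=200, card=200
  {A}: scan cost=60, card=60
  {BE}: card=1500; try (B,hash)→1720, (E,nl_idx)→2100, (E,merge)→5480, (B,merge)→5920, (E,hash)→9120, (E,nl)→30060 …(+1); best=1720 via (B,hash)
  {AE}: card=6000; try (A,hash)→1720, (E,merge)→5480, (A,merge)→5920, (E,nl_idx)→6600, (E,hash)→9120, (E,nl)→30060 …(+1); best=1720 via (A,hash)
  {BD}: card=600; try (D,hash)→600, (B,merge)→740, (D,merge)→760, (B,hash)→800, (D,nl_idx)→1020, (B,nl)→2440 …(+1); best=600 via (D,hash)
  {CD}: card=160; try (D,hash)→880, (D,nl_idx)→1560, (C,merge)→2120, (D,merge)→2280, (C,hash)→3280, (C,nl)→8040 …(+1); best=880 via (D,hash)
  {BDE}: card=15000; try (D,hash)→3700, (E,hash)→10200, (E,merge)→12200, (D,merge)→20000, (E,nl_idx)→21000, (D,nl_idx)→25720 …(+2); best=3700 via (D,hash)
  {ABE}: card=18000; try (A,hash)→3940, (B,hash)→8440, (A,merge)→20140, (B,merge)→86140, (A,nl)→91720, (B,nl)→361720; best=3940 via (A,hash)
  {BCD}: card=2400; try (B,hash)→1760, (B,merge)→2740, (C,hash)→4400, (C,merge)→9000, (B,nl)→10480, (C,nl)→120600; best=1760 via (B,hash)
  {BCDE}: card=60000; try (E,hash)→13160, (C,hash)→21900, (E,merge)→37960, (E,nl_idx)→83360, (C,merge)→230500, (E,nl)→1201760 …(+1); best=13160 via (E,hash)
  {ABDE}: card=180000; try (A,hash)→19420, (D,hash)→22420, (A,merge)→229120, (D,nl_idx)→291940, (D,merge)→292220, (D,nl)→723940 …(+1); best=19420 via (A,hash)
  {ABCDE}: card=720000; try (A,hash)→73880, (C,hash)→202620, (A,merge)→1033580, (C,merge)→3441220, (A,nl)→3613160, (C,nl)→36019420; best=73880 via (A,hash)

cost=73880; order=C,D,B,E,A; methods=hash,hash,hash,hash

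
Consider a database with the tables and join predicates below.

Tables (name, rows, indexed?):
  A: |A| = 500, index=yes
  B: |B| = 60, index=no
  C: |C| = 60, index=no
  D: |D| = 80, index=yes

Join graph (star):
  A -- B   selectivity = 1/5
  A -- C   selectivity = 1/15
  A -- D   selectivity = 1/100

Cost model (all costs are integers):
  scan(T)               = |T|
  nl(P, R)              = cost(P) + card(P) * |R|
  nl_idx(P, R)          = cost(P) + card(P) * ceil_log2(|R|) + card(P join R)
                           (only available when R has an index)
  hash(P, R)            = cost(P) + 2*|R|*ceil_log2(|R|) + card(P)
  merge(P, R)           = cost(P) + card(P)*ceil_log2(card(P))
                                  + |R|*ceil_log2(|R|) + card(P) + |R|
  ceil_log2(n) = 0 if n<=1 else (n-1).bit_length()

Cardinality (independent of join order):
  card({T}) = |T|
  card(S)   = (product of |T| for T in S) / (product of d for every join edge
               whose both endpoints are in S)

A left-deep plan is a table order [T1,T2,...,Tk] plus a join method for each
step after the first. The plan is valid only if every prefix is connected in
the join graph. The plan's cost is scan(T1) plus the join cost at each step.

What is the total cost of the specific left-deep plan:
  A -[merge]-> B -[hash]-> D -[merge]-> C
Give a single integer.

80660

step 1: scan A: cost=500, card=500
step 2: join B via merge
    card(P join B) = 500*60/(5) = 6000
    cost = 500 + 500*9 + 60*6 + 500 + 60 = 5920
step 3: join D via hash
    card(P join D) = 6000*80/(100) = 4800
    cost = 5920 + 2*80*7 + 6000 = 13040
step 4: join C via merge
    card(P join C) = 4800*60/(15) = 19200
    cost = 13040 + 4800*13 + 60*6 + 4800 + 60 = 80660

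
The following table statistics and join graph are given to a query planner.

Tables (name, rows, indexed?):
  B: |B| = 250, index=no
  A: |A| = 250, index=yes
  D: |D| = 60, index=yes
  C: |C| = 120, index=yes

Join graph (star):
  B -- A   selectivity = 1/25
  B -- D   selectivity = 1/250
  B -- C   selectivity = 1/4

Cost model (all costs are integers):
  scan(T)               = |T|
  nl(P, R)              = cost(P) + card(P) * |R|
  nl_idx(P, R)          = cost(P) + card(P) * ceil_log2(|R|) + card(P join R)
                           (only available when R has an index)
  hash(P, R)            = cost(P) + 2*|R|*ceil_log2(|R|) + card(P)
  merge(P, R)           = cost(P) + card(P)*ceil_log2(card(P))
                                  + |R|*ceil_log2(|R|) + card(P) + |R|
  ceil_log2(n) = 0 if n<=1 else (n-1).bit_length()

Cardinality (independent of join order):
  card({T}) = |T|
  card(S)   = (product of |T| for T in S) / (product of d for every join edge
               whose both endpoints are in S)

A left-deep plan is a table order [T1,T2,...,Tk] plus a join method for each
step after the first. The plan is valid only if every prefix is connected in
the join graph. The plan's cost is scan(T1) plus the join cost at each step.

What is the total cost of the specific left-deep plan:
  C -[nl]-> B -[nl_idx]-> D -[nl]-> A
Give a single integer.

526920

step 1: scan C: cost=120, card=120
step 2: join B via nl
    card(P join B) = 120*250/(4) = 7500
    cost = 120 + 120*250 = 30120
step 3: join D via nl_idx
    card(P join D) = 7500*60/(250) = 1800
    cost = 30120 + 7500*6 + 1800 = 76920
step 4: join A via nl
    card(P join A) = 1800*250/(25) = 18000
    cost = 76920 + 1800*250 = 526920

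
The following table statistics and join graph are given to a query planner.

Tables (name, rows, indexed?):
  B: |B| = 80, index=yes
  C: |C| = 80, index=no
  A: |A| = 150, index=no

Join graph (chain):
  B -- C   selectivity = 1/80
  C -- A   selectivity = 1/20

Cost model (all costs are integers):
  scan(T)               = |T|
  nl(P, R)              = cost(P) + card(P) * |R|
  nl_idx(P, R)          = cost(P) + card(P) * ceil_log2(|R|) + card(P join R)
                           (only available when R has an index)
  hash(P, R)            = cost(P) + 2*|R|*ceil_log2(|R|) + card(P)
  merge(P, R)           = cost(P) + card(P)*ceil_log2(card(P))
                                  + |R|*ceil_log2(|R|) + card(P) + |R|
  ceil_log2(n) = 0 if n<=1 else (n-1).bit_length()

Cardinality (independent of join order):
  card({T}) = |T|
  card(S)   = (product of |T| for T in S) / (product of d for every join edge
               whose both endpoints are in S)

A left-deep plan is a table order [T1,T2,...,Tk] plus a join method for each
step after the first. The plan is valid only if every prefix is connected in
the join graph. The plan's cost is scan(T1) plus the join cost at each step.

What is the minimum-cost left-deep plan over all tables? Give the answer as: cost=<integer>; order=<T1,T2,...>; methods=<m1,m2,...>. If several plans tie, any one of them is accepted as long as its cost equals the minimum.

Selinger DP (subsets sized 1..n):
  {B}: scan cost=80, card=80
  {C}: scan cost=80, card=80
  {A}: scan cost=150, card=150
  {BC}: card=80; try (B,nl_idx)→720, (C,hash)→1280, (B,hash)→1280, (C,merge)→1360, (B,merge)→1360, (C,nl)→6480 …(+1); best=720 via (B,nl_idx)
  {AC}: card=600; try (C,hash)→1420, (A,merge)→2070, (C,merge)→2140, (A,hash)→2560, (A,nl)→12080, (C,nl)→12150; best=1420 via (C,hash)
  {ABC}: card=600; try (A,merge)→2710, (B,hash)→3140, (A,hash)→3200, (B,nl_idx)→6220, (B,merge)→8660, (A,nl)→12720 …(+1); best=2710 via (A,merge)

cost=2710; order=C,B,A; methods=nl_idx,merge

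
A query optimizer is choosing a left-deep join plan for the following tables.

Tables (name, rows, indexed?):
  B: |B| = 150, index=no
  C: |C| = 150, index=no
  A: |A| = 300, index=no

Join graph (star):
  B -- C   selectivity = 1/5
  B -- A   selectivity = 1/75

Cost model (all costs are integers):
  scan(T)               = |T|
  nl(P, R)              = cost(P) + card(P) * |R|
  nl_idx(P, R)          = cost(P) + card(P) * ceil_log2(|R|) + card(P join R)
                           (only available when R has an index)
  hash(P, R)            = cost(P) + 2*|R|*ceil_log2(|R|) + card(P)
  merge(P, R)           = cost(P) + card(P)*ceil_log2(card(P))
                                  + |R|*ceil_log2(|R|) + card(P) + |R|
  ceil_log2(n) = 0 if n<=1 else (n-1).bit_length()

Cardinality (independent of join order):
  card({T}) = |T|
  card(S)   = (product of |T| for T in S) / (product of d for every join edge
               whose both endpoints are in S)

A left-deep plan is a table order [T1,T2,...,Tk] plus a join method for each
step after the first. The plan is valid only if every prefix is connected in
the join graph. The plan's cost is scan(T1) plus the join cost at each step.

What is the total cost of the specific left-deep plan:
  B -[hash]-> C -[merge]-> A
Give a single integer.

step 1: scan B: cost=150, card=150
step 2: join C via hash
    card(P join C) = 150*150/(5) = 4500
    cost = 150 + 2*150*8 + 150 = 2700
step 3: join A via merge
    card(P join A) = 4500*300/(75) = 18000
    cost = 2700 + 4500*13 + 300*9 + 4500 + 300 = 68700

68700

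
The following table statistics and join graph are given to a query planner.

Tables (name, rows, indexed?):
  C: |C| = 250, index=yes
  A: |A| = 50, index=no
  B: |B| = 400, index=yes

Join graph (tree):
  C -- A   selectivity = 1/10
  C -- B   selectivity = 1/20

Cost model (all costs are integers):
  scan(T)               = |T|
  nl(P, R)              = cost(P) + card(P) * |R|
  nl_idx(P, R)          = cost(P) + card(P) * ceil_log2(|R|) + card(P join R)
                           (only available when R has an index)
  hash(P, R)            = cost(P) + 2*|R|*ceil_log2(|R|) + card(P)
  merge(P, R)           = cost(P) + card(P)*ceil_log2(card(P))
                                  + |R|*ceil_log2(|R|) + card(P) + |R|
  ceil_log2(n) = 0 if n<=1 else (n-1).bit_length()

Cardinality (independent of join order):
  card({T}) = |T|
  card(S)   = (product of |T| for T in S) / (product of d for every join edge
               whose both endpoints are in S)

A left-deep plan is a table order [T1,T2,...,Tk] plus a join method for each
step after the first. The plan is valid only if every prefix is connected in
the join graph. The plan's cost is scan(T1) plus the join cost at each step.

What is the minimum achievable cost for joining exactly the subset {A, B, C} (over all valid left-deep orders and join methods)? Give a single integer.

Selinger DP over subsets of {A,B,C}:
  {C}: scan cost=250, card=250
  {A}: scan cost=50, card=50
  {B}: scan cost=400, card=400
  {AC}: card=1250; try (A,hash)→1100, (C,nl_idx)→1700, (C,merge)→2650, (A,merge)→2850, (C,hash)→4100, (C,nl)→12550 …(+1); best=1100 via (A,hash)
  {BC}: card=5000; try (C,hash)→4800, (B,merge)→6500, (C,merge)→6650, (B,nl_idx)→7500, (B,hash)→7700, (C,nl_idx)→8600 …(+2); best=4800 via (C,hash)
  {ABC}: card=25000; try (B,hash)→9550, (A,hash)→10400, (B,merge)→20100, (B,nl_idx)→37350, (A,merge)→75150, (A,nl)→254800 …(+1); best=9550 via (B,hash)

9550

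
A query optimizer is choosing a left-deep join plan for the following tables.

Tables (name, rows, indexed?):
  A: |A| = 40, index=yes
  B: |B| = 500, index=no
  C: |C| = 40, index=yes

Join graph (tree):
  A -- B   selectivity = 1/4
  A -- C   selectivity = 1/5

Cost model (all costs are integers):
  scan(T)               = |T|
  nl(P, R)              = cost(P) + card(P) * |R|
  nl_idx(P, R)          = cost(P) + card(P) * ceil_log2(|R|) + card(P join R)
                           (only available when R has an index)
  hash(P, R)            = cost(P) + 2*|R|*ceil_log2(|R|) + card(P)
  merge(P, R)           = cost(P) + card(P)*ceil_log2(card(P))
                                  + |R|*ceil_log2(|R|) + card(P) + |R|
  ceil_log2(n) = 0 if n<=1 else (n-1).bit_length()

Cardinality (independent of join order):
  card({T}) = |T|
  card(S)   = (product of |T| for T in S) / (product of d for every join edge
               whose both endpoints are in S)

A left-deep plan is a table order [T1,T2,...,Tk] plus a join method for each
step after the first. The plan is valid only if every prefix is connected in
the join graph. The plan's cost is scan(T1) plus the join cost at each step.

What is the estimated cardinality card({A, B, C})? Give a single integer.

40000

Tables in S: A(40), B(500), C(40)
Edges inside S: A-B(d=4), A-C(d=5)
numerator = 40 * 500 * 40 = 800000
denominator = 4 * 5 = 20
card(S) = 800000 / 20 = 40000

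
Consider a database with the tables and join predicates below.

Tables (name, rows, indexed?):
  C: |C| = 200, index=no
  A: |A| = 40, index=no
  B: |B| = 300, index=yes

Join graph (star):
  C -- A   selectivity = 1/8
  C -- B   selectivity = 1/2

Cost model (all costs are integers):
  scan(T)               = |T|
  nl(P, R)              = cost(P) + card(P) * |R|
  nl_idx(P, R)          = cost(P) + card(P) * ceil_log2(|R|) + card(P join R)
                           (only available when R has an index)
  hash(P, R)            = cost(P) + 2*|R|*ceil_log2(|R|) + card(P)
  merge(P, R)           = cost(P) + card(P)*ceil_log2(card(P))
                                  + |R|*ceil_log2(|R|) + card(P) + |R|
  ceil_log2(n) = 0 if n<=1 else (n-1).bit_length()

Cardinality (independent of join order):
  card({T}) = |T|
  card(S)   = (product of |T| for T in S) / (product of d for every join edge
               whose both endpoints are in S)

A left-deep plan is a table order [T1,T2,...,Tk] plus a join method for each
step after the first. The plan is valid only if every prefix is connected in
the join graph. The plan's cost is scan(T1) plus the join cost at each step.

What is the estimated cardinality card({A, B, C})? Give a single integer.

150000

Tables in S: A(40), B(300), C(200)
Edges inside S: C-A(d=8), C-B(d=2)
numerator = 40 * 300 * 200 = 2400000
denominator = 8 * 2 = 16
card(S) = 2400000 / 16 = 150000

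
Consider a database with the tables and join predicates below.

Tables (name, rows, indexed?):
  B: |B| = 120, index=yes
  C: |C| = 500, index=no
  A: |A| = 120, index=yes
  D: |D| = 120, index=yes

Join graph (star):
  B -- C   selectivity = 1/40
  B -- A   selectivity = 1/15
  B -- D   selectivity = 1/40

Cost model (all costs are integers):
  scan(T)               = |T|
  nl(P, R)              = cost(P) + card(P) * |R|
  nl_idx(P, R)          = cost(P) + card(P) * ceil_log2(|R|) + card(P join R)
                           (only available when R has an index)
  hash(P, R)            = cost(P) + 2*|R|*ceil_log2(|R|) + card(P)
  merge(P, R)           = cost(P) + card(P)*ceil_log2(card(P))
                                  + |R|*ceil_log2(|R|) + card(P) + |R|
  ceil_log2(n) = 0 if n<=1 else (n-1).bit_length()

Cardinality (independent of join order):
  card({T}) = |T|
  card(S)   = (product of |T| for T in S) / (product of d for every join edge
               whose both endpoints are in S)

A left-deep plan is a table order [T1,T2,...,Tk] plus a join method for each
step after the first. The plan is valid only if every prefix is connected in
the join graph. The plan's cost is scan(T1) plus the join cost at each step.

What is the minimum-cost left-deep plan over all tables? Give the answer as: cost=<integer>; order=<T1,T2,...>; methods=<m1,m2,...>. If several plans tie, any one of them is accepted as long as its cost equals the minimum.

cost=12040; order=C,B,D,A; methods=hash,hash,hash

Selinger DP (subsets sized 1..n):
  {B}: scan cost=120, card=120
  {C}: scan cost=500, card=500
  {A}: scan cost=120, card=120
  {D}: scan cost=120, card=120
  {BC}: card=1500; try (B,hash)→2680, (B,nl_idx)→5500, (C,merge)→6080, (B,merge)→6460, (C,hash)→9240, (C,nl)→60120 …(+1); best=2680 via (B,hash)
  {AB}: card=960; try (B,hash)→1920, (B,nl_idx)→1920, (A,hash)→1920, (A,nl_idx)→1920, (B,merge)→2040, (A,merge)→2040 …(+2); best=1920 via (B,hash)
  {BD}: card=360; try (D,nl_idx)→1320, (B,nl_idx)→1320, (D,hash)→1920, (B,hash)→1920, (D,merge)→2040, (B,merge)→2040 …(+2); best=1320 via (D,nl_idx)
  {ABC}: card=12000; try (A,hash)→5860, (C,hash)→11880, (C,merge)→17480, (A,merge)→21640, (A,nl_idx)→25180, (A,nl)→182680 …(+1); best=5860 via (A,hash)
  {BCD}: card=4500; try (D,hash)→5860, (C,merge)→9920, (C,hash)→10680, (D,nl_idx)→17680, (D,merge)→21640, (C,nl)→181320 …(+1); best=5860 via (D,hash)
  {ABD}: card=2880; try (A,hash)→3360, (D,hash)→4560, (A,merge)→5880, (A,nl_idx)→6720, (D,nl_idx)→11520, (D,merge)→13440 …(+2); best=3360 via (A,hash)
  {ABCD}: card=36000; try (A,hash)→12040, (C,hash)→15240, (D,hash)→19540, (C,merge)→45800, (A,merge)→69820, (A,nl_idx)→73360 …(+5); best=12040 via (A,hash)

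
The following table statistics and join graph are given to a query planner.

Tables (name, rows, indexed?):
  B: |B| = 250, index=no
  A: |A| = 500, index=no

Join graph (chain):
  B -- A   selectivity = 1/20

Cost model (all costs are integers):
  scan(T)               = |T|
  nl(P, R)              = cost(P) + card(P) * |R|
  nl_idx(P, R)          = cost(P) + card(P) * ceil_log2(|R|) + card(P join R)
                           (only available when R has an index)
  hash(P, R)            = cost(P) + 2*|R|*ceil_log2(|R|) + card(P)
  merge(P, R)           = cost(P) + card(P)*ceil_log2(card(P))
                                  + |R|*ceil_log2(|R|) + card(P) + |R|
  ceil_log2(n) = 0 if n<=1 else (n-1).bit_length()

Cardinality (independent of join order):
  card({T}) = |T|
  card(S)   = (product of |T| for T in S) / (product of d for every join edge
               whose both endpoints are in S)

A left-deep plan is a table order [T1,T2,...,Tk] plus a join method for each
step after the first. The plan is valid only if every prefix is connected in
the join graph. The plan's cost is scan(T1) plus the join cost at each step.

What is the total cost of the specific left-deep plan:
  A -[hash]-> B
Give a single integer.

step 1: scan A: cost=500, card=500
step 2: join B via hash
    card(P join B) = 500*250/(20) = 6250
    cost = 500 + 2*250*8 + 500 = 5000

5000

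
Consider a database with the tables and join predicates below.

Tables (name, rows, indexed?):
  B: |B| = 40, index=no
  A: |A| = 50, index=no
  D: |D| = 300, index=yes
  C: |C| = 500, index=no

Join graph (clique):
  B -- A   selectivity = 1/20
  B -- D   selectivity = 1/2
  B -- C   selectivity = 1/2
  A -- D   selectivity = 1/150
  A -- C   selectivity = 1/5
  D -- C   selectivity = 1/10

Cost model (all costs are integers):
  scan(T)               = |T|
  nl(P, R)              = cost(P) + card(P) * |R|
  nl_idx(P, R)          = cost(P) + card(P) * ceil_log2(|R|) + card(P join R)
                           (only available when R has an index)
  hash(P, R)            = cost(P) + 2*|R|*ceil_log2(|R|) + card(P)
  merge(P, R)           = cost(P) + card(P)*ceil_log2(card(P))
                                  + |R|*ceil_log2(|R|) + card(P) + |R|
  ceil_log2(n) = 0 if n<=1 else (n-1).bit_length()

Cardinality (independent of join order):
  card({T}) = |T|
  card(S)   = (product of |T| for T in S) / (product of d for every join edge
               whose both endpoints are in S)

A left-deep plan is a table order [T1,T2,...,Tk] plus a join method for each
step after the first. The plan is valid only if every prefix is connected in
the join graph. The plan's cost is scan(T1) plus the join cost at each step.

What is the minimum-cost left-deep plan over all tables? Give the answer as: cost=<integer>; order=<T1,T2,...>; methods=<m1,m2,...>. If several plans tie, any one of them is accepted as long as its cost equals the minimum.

cost=6980; order=A,D,B,C; methods=nl_idx,hash,merge

Selinger DP (subsets sized 1..n):
  {B}: scan cost=40, card=40
  {A}: scan cost=50, card=50
  {D}: scan cost=300, card=300
  {C}: scan cost=500, card=500
  {AB}: card=100; try (B,hash)→580, (A,merge)→670, (B,merge)→680, (A,hash)→680, (A,nl)→2040, (B,nl)→2050; best=580 via (B,hash)
  {BD}: card=6000; try (B,hash)→1080, (D,merge)→3320, (B,merge)→3580, (D,hash)→5480, (D,nl_idx)→6400, (D,nl)→12040 …(+1); best=1080 via (B,hash)
  {BC}: card=10000; try (B,hash)→1480, (C,merge)→5320, (B,merge)→5780, (C,hash)→9080, (C,nl)→20040, (B,nl)→20500; best=1480 via (B,hash)
  {AD}: card=100; try (D,nl_idx)→600, (A,hash)→1200, (D,merge)→3400, (A,merge)→3650, (D,hash)→5500, (D,nl)→15050 …(+1); best=600 via (D,nl_idx)
  {AC}: card=5000; try (A,hash)→1600, (C,merge)→5400, (A,merge)→5850, (C,hash)→9100, (C,nl)→25050, (A,nl)→25500; best=1600 via (A,hash)
  {CD}: card=15000; try (D,hash)→6400, (C,merge)→8300, (D,merge)→8500, (C,hash)→9600, (D,nl_idx)→20000, (C,nl)→150300 …(+1); best=6400 via (D,hash)
  {ABD}: card=100; try (B,hash)→1180, (D,nl_idx)→1580, (B,merge)→1680, (D,merge)→4380, (B,nl)→4600, (D,hash)→6080 …(+4); best=1180 via (B,hash)
  {ABC}: card=5000; try (C,merge)→6380, (B,hash)→7080, (C,hash)→9680, (A,hash)→12080, (C,nl)→50580, (B,merge)→71880 …(+3); best=6380 via (C,merge)
  {BCD}: card=150000; try (C,hash)→16080, (D,hash)→16880, (B,hash)→21880, (C,merge)→90080, (D,merge)→154480, (B,merge)→231680 …(+4); best=16080 via (C,hash)
  {ACD}: card=1000; try (C,merge)→6400, (C,hash)→9700, (D,hash)→12000, (A,hash)→22000, (D,nl_idx)→47600, (C,nl)→50600 …(+4); best=6400 via (C,merge)
  {ABCD}: card=500; try (C,merge)→6980, (B,hash)→7880, (C,hash)→10280, (D,hash)→16780, (B,merge)→17680, (B,nl)→46400 …(+7); best=6980 via (C,merge)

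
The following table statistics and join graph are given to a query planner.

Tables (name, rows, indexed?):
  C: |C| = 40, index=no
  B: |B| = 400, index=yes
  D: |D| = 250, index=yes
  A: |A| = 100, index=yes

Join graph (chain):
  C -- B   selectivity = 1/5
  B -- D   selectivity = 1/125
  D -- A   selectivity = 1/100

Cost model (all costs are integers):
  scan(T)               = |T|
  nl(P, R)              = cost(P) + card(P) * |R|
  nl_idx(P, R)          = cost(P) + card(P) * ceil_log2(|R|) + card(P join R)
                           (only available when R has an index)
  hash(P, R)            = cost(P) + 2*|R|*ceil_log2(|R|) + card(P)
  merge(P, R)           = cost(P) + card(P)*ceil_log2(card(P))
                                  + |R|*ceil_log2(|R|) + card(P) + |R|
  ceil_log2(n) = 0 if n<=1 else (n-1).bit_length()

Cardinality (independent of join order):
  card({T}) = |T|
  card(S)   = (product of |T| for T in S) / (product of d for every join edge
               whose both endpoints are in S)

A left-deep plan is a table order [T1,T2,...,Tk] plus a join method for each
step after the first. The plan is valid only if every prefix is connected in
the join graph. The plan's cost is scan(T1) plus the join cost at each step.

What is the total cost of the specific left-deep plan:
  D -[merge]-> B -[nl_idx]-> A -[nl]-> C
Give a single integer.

step 1: scan D: cost=250, card=250
step 2: join B via merge
    card(P join B) = 250*400/(125) = 800
    cost = 250 + 250*8 + 400*9 + 250 + 400 = 6500
step 3: join A via nl_idx
    card(P join A) = 800*100/(100) = 800
    cost = 6500 + 800*7 + 800 = 12900
step 4: join C via nl
    card(P join C) = 800*40/(5) = 6400
    cost = 12900 + 800*40 = 44900

44900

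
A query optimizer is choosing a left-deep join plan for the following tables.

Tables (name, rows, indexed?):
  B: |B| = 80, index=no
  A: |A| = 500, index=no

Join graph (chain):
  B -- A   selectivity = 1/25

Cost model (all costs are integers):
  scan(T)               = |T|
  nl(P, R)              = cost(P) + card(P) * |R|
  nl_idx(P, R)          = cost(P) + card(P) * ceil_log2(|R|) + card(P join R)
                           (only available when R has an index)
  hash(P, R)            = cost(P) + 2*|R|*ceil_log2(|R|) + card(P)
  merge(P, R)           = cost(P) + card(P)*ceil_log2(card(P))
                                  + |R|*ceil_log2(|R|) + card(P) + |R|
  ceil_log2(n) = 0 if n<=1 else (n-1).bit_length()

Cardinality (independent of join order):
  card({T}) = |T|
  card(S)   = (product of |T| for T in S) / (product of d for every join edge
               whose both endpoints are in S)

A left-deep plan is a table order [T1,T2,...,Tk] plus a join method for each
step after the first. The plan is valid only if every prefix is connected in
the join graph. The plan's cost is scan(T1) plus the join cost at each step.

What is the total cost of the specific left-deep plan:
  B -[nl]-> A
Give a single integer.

40080

step 1: scan B: cost=80, card=80
step 2: join A via nl
    card(P join A) = 80*500/(25) = 1600
    cost = 80 + 80*500 = 40080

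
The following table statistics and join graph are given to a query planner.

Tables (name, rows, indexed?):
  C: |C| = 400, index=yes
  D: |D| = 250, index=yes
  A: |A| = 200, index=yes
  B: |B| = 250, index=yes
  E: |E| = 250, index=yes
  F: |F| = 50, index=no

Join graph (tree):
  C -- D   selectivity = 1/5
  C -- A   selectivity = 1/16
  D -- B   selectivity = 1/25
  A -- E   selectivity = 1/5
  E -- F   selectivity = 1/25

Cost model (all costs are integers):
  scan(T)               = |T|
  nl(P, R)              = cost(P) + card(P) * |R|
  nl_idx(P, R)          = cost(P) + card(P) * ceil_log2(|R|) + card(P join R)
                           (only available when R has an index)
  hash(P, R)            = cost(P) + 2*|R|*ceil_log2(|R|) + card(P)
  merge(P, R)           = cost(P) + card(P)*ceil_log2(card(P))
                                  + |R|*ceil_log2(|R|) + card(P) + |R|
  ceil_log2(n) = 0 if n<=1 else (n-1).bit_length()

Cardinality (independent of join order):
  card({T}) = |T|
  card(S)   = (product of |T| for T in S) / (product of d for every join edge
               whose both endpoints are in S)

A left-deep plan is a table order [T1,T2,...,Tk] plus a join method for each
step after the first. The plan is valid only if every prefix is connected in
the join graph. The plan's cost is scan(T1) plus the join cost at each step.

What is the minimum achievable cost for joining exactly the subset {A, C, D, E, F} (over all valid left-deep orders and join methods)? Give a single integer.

Selinger DP over subsets of {A,C,D,E,F}:
  {C}: scan cost=400, card=400
  {D}: scan cost=250, card=250
  {A}: scan cost=200, card=200
  {E}: scan cost=250, card=250
  {F}: scan cost=50, card=50
  {CD}: card=20000; try (D,hash)→4800, (C,merge)→6500, (D,merge)→6650, (C,hash)→7700, (C,nl_idx)→22500, (D,nl_idx)→23600 …(+2); best=4800 via (D,hash)
  {AC}: card=5000; try (A,hash)→4000, (C,merge)→6000, (A,merge)→6200, (C,nl_idx)→7000, (C,hash)→7600, (A,nl_idx)→8600 …(+2); best=4000 via (A,hash)
  {AE}: card=10000; try (A,hash)→3700, (E,merge)→4250, (A,merge)→4300, (E,hash)→4400, (E,nl_idx)→11800, (A,nl_idx)→12250 …(+2); best=3700 via (A,hash)
  {EF}: card=500; try (E,nl_idx)→950, (F,hash)→1100, (E,merge)→2650, (F,merge)→2850, (E,hash)→4100, (E,nl)→12550 …(+1); best=950 via (E,nl_idx)
  {ACD}: card=250000; try (D,hash)→13000, (A,hash)→28000, (D,merge)→76250, (D,nl_idx)→294000, (A,merge)→326600, (A,nl_idx)→414800 …(+2); best=13000 via (D,hash)
  {ACE}: card=250000; try (E,hash)→13000, (C,hash)→20900, (E,merge)→76250, (C,merge)→157700, (E,nl_idx)→294000, (C,nl_idx)→343700 …(+2); best=13000 via (E,hash)
  {AEF}: card=20000; try (A,hash)→4650, (A,merge)→7750, (F,hash)→14300, (A,nl_idx)→24950, (A,nl)→100950, (F,merge)→154050 …(+1); best=4650 via (A,hash)
  {ACDE}: card=12500000; try (E,hash)→267000, (D,hash)→267000, (E,merge)→4765250, (D,merge)→4765250, (E,nl_idx)→14513000, (D,nl_idx)→14513000 …(+2); best=267000 via (E,hash)
  {ACEF}: card=500000; try (C,hash)→31850, (F,hash)→263600, (C,merge)→328650, (C,nl_idx)→684650, (F,merge)→4763350, (C,nl)→8004650 …(+1); best=31850 via (C,hash)
  {ACDEF}: card=25000000; try (D,hash)→535850, (D,merge)→10034100, (F,hash)→12767600, (D,nl_idx)→29031850, (D,nl)→125031850, (F,merge)→312767350 …(+1); best=535850 via (D,hash)

535850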